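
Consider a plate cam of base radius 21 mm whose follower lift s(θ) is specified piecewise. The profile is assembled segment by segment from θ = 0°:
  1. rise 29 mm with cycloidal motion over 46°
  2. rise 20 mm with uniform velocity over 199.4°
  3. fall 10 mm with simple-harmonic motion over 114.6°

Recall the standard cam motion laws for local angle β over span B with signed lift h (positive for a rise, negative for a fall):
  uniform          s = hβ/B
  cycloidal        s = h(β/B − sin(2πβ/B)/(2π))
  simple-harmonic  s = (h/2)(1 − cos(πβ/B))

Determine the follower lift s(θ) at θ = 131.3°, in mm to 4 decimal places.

seg 1 [0°–46°] cycloidal, h=29: full span → s += 29 → s = 29.0000
seg 2 [46°–245.4°] uniform, h=20: θ=131.3° here. β=85.3, B=199.4. 20·85.3/199.4 = 8.5557 → s = 37.5557

37.5557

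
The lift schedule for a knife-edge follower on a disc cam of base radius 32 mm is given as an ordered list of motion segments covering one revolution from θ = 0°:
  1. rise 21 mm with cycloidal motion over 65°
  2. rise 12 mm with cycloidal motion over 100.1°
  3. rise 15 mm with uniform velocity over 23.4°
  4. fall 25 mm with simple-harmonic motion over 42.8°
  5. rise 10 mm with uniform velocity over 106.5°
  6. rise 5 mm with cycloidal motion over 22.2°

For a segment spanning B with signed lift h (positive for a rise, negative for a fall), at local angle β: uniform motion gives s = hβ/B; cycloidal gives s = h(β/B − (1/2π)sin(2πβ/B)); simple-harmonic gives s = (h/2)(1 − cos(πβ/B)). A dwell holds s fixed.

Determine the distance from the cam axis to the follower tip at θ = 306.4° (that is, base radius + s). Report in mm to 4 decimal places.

seg 1 [0°–65°] cycloidal, h=21: full span → s += 21 → s = 21.0000
seg 2 [65°–165.1°] cycloidal, h=12: full span → s += 12 → s = 33.0000
seg 3 [165.1°–188.5°] uniform, h=15: full span → s += 15 → s = 48.0000
seg 4 [188.5°–231.3°] simple-harmonic, h=-25: full span → s += -25 → s = 23.0000
seg 5 [231.3°–337.8°] uniform, h=10: θ=306.4° here. β=75.1, B=106.5. 10·75.1/106.5 = 7.0516 → s = 30.0516
radial distance = base radius + s = 32 + 30.0516 = 62.0516

62.0516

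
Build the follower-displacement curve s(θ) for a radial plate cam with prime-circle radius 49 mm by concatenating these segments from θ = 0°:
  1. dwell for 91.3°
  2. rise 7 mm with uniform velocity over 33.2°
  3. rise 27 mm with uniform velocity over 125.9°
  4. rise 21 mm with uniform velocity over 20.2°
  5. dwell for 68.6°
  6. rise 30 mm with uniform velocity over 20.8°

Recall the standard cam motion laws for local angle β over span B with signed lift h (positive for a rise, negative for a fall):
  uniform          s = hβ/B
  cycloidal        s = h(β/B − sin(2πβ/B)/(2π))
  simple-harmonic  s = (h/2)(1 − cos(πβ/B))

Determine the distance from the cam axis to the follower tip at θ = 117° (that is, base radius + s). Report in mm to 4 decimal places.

seg 1 [0°–91.3°] dwell: s stays 0.0000
seg 2 [91.3°–124.5°] uniform, h=7: θ=117° here. β=25.7, B=33.2. 7·25.7/33.2 = 5.4187 → s = 5.4187
radial distance = base radius + s = 49 + 5.4187 = 54.4187

54.4187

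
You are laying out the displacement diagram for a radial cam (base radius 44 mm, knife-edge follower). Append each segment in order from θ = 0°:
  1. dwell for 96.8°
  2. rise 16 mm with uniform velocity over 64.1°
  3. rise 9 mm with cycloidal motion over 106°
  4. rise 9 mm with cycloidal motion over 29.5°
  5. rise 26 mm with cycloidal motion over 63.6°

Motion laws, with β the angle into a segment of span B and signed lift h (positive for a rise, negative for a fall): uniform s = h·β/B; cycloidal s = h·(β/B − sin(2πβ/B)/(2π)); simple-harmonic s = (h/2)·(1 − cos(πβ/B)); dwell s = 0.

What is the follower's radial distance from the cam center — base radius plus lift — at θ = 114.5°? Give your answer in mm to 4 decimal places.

seg 1 [0°–96.8°] dwell: s stays 0.0000
seg 2 [96.8°–160.9°] uniform, h=16: θ=114.5° here. β=17.7, B=64.1. 16·17.7/64.1 = 4.4181 → s = 4.4181
radial distance = base radius + s = 44 + 4.4181 = 48.4181

48.4181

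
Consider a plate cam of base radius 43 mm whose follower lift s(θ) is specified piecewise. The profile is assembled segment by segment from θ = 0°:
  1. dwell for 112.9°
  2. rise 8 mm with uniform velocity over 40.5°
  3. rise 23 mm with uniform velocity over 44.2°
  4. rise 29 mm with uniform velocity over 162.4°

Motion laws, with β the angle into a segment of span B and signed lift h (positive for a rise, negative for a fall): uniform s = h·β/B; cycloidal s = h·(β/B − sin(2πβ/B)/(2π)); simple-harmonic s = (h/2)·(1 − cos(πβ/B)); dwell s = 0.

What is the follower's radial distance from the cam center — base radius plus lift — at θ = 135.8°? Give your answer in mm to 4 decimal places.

seg 1 [0°–112.9°] dwell: s stays 0.0000
seg 2 [112.9°–153.4°] uniform, h=8: θ=135.8° here. β=22.9, B=40.5. 8·22.9/40.5 = 4.5235 → s = 4.5235
radial distance = base radius + s = 43 + 4.5235 = 47.5235

47.5235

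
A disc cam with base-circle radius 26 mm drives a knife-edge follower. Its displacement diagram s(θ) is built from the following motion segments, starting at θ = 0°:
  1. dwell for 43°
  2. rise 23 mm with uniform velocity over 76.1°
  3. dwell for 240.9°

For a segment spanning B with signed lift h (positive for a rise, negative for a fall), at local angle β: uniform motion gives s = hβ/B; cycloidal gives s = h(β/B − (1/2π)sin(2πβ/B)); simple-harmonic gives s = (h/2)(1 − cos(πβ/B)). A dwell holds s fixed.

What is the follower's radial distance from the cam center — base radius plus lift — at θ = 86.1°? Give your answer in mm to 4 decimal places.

seg 1 [0°–43°] dwell: s stays 0.0000
seg 2 [43°–119.1°] uniform, h=23: θ=86.1° here. β=43.1, B=76.1. 23·43.1/76.1 = 13.0263 → s = 13.0263
radial distance = base radius + s = 26 + 13.0263 = 39.0263

39.0263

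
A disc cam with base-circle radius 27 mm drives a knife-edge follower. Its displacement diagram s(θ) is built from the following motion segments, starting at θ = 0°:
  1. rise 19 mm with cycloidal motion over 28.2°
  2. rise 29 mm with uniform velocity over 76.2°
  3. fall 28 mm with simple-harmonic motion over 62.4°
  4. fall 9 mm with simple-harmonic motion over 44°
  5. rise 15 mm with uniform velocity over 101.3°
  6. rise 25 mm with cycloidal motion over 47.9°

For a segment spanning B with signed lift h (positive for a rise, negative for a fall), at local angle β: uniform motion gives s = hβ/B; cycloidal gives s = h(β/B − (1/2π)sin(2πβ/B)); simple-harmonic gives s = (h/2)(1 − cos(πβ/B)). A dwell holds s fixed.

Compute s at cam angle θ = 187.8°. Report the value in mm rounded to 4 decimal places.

seg 1 [0°–28.2°] cycloidal, h=19: full span → s += 19 → s = 19.0000
seg 2 [28.2°–104.4°] uniform, h=29: full span → s += 29 → s = 48.0000
seg 3 [104.4°–166.8°] simple-harmonic, h=-28: full span → s += -28 → s = 20.0000
seg 4 [166.8°–210.8°] simple-harmonic, h=-9: θ=187.8° here. β=21, B=44. -9/2·(1 − cos(π·0.4773)) = -4.1790 → s = 15.8210

15.8210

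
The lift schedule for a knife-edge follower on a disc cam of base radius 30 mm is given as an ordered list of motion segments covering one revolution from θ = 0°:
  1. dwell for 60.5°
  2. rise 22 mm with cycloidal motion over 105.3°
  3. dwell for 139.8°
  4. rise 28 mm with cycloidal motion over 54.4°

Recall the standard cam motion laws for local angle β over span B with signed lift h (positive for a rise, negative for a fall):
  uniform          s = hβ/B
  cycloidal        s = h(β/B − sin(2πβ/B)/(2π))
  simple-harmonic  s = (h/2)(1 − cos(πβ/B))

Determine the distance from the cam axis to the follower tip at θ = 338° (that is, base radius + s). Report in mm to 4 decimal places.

seg 1 [0°–60.5°] dwell: s stays 0.0000
seg 2 [60.5°–165.8°] cycloidal, h=22: full span → s += 22 → s = 22.0000
seg 3 [165.8°–305.6°] dwell: s stays 22.0000
seg 4 [305.6°–360°] cycloidal, h=28: θ=338° here. β=32.4, B=54.4. 28·(0.5956 − sin(2π·0.5956)/(2π)) = 19.1949 → s = 41.1949
radial distance = base radius + s = 30 + 41.1949 = 71.1949

71.1949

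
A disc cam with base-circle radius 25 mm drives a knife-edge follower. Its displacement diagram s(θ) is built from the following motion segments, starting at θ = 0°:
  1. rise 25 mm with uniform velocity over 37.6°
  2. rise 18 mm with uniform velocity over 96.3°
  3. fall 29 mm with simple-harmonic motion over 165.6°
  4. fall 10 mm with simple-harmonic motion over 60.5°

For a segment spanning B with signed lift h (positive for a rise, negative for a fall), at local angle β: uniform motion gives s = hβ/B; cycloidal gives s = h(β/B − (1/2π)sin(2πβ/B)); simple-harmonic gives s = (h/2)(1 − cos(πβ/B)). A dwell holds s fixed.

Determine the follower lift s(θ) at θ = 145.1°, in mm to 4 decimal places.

seg 1 [0°–37.6°] uniform, h=25: full span → s += 25 → s = 25.0000
seg 2 [37.6°–133.9°] uniform, h=18: full span → s += 18 → s = 43.0000
seg 3 [133.9°–299.5°] simple-harmonic, h=-29: θ=145.1° here. β=11.2, B=165.6. -29/2·(1 − cos(π·0.0676)) = -0.3261 → s = 42.6739

42.6739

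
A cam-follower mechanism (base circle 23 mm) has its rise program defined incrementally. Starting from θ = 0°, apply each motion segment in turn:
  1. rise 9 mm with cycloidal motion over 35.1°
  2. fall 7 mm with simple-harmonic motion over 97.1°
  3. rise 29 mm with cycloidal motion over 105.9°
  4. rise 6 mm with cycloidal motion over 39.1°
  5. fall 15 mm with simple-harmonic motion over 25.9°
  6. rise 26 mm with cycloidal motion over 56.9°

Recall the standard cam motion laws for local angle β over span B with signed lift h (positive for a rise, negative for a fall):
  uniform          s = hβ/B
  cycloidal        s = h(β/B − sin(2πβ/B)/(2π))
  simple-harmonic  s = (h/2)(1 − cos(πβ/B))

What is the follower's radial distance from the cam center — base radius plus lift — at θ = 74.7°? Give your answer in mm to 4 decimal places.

seg 1 [0°–35.1°] cycloidal, h=9: full span → s += 9 → s = 9.0000
seg 2 [35.1°–132.2°] simple-harmonic, h=-7: θ=74.7° here. β=39.6, B=97.1. -7/2·(1 − cos(π·0.4078)) = -2.5006 → s = 6.4994
radial distance = base radius + s = 23 + 6.4994 = 29.4994

29.4994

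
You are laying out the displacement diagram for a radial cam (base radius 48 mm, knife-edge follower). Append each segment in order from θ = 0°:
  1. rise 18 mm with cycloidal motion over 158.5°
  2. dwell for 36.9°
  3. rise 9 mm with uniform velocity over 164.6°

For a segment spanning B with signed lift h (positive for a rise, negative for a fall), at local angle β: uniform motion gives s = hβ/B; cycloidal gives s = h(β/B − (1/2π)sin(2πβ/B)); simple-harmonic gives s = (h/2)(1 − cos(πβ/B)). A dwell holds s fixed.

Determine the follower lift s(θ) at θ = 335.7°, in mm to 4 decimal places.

seg 1 [0°–158.5°] cycloidal, h=18: full span → s += 18 → s = 18.0000
seg 2 [158.5°–195.4°] dwell: s stays 18.0000
seg 3 [195.4°–360°] uniform, h=9: θ=335.7° here. β=140.3, B=164.6. 9·140.3/164.6 = 7.6713 → s = 25.6713

25.6713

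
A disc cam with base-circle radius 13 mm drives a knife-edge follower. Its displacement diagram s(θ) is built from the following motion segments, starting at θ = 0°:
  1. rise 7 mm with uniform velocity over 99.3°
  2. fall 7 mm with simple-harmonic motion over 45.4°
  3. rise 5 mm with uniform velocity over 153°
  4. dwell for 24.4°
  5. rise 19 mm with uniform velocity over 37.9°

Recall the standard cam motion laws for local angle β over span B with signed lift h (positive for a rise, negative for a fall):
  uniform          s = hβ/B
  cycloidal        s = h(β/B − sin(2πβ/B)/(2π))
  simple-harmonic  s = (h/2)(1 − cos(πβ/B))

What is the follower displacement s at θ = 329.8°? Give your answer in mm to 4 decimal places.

seg 1 [0°–99.3°] uniform, h=7: full span → s += 7 → s = 7.0000
seg 2 [99.3°–144.7°] simple-harmonic, h=-7: full span → s += -7 → s = 0.0000
seg 3 [144.7°–297.7°] uniform, h=5: full span → s += 5 → s = 5.0000
seg 4 [297.7°–322.1°] dwell: s stays 5.0000
seg 5 [322.1°–360°] uniform, h=19: θ=329.8° here. β=7.7, B=37.9. 19·7.7/37.9 = 3.8602 → s = 8.8602

8.8602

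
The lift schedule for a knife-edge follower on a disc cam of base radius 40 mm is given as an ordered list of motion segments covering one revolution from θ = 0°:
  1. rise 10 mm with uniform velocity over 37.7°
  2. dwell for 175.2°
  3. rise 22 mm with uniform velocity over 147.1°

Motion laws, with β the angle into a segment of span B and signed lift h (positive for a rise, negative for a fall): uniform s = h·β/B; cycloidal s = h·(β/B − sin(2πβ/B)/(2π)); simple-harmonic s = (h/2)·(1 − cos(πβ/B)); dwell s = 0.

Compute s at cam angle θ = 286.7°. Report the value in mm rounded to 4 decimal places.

seg 1 [0°–37.7°] uniform, h=10: full span → s += 10 → s = 10.0000
seg 2 [37.7°–212.9°] dwell: s stays 10.0000
seg 3 [212.9°–360°] uniform, h=22: θ=286.7° here. β=73.8, B=147.1. 22·73.8/147.1 = 11.0374 → s = 21.0374

21.0374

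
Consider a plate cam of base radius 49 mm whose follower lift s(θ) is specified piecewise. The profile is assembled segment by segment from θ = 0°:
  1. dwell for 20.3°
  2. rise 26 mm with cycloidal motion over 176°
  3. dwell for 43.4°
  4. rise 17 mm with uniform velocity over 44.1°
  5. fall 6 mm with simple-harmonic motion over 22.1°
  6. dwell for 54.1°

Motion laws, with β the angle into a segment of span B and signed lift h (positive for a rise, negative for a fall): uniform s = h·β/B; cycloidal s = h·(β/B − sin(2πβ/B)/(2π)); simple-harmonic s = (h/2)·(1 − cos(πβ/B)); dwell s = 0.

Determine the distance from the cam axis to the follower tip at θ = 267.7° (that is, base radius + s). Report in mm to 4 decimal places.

seg 1 [0°–20.3°] dwell: s stays 0.0000
seg 2 [20.3°–196.3°] cycloidal, h=26: full span → s += 26 → s = 26.0000
seg 3 [196.3°–239.7°] dwell: s stays 26.0000
seg 4 [239.7°–283.8°] uniform, h=17: θ=267.7° here. β=28, B=44.1. 17·28/44.1 = 10.7937 → s = 36.7937
radial distance = base radius + s = 49 + 36.7937 = 85.7937

85.7937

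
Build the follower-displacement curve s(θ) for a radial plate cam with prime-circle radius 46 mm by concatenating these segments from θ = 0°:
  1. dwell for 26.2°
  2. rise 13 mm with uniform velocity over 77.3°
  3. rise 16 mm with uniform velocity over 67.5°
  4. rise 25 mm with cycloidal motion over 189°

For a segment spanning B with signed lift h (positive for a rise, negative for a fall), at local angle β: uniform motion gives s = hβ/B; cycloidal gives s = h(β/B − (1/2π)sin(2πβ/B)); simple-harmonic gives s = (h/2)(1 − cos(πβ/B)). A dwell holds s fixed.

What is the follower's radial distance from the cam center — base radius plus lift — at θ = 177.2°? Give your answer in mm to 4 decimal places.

seg 1 [0°–26.2°] dwell: s stays 0.0000
seg 2 [26.2°–103.5°] uniform, h=13: full span → s += 13 → s = 13.0000
seg 3 [103.5°–171°] uniform, h=16: full span → s += 16 → s = 29.0000
seg 4 [171°–360°] cycloidal, h=25: θ=177.2° here. β=6.2, B=189. 25·(0.0328 − sin(2π·0.0328)/(2π)) = 0.0058 → s = 29.0058
radial distance = base radius + s = 46 + 29.0058 = 75.0058

75.0058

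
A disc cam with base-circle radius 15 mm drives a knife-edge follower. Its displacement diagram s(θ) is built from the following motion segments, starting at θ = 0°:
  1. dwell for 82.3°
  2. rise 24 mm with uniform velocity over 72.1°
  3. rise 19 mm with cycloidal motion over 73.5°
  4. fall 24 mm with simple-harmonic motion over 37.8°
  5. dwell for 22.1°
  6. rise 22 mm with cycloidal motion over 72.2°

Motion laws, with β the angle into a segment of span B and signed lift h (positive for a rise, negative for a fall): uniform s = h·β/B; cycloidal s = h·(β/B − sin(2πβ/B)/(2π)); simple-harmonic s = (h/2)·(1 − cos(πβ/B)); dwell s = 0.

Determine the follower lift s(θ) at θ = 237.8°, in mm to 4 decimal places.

seg 1 [0°–82.3°] dwell: s stays 0.0000
seg 2 [82.3°–154.4°] uniform, h=24: full span → s += 24 → s = 24.0000
seg 3 [154.4°–227.9°] cycloidal, h=19: full span → s += 19 → s = 43.0000
seg 4 [227.9°–265.7°] simple-harmonic, h=-24: θ=237.8° here. β=9.9, B=37.8. -24/2·(1 − cos(π·0.2619)) = -3.8379 → s = 39.1621

39.1621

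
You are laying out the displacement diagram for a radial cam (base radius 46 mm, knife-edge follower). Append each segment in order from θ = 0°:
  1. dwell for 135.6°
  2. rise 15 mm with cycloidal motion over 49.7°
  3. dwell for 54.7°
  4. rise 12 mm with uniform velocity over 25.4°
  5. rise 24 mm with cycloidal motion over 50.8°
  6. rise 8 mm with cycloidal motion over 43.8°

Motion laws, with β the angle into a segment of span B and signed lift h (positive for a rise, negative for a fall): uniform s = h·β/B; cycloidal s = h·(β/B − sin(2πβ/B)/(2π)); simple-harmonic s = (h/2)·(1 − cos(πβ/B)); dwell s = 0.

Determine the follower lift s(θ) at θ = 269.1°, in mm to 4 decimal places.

seg 1 [0°–135.6°] dwell: s stays 0.0000
seg 2 [135.6°–185.3°] cycloidal, h=15: full span → s += 15 → s = 15.0000
seg 3 [185.3°–240°] dwell: s stays 15.0000
seg 4 [240°–265.4°] uniform, h=12: full span → s += 12 → s = 27.0000
seg 5 [265.4°–316.2°] cycloidal, h=24: θ=269.1° here. β=3.7, B=50.8. 24·(0.0728 − sin(2π·0.0728)/(2π)) = 0.0604 → s = 27.0604

27.0604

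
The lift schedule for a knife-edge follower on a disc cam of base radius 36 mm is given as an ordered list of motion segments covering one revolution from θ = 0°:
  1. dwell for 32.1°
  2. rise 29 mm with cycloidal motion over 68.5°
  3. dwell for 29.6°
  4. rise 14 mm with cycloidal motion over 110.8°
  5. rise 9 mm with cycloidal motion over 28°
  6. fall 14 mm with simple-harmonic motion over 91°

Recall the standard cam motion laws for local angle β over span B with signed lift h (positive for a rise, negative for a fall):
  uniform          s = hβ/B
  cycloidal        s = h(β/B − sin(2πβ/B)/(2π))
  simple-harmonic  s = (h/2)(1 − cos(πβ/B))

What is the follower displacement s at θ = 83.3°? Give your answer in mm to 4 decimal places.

seg 1 [0°–32.1°] dwell: s stays 0.0000
seg 2 [32.1°–100.6°] cycloidal, h=29: θ=83.3° here. β=51.2, B=68.5. 29·(0.7474 − sin(2π·0.7474)/(2π)) = 26.2908 → s = 26.2908

26.2908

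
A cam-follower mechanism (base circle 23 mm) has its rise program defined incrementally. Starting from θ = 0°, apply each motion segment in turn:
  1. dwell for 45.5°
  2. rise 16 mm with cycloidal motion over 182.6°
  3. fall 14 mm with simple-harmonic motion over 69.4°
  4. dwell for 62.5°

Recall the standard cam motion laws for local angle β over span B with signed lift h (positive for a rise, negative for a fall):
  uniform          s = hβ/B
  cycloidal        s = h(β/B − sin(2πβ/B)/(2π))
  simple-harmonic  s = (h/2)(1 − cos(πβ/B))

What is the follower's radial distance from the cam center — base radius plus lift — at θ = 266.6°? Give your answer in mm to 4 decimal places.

seg 1 [0°–45.5°] dwell: s stays 0.0000
seg 2 [45.5°–228.1°] cycloidal, h=16: full span → s += 16 → s = 16.0000
seg 3 [228.1°–297.5°] simple-harmonic, h=-14: θ=266.6° here. β=38.5, B=69.4. -14/2·(1 − cos(π·0.5548)) = -8.1982 → s = 7.8018
radial distance = base radius + s = 23 + 7.8018 = 30.8018

30.8018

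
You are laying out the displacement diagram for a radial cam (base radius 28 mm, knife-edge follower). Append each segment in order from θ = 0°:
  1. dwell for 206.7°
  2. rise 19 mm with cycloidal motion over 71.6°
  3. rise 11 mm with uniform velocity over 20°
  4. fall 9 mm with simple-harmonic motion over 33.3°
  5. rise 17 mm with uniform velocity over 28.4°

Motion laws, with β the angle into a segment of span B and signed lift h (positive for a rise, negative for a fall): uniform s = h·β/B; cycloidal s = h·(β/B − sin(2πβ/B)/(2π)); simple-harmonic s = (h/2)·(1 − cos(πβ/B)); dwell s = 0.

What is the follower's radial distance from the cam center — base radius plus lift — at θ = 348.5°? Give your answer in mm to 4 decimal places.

seg 1 [0°–206.7°] dwell: s stays 0.0000
seg 2 [206.7°–278.3°] cycloidal, h=19: full span → s += 19 → s = 19.0000
seg 3 [278.3°–298.3°] uniform, h=11: full span → s += 11 → s = 30.0000
seg 4 [298.3°–331.6°] simple-harmonic, h=-9: full span → s += -9 → s = 21.0000
seg 5 [331.6°–360°] uniform, h=17: θ=348.5° here. β=16.9, B=28.4. 17·16.9/28.4 = 10.1162 → s = 31.1162
radial distance = base radius + s = 28 + 31.1162 = 59.1162

59.1162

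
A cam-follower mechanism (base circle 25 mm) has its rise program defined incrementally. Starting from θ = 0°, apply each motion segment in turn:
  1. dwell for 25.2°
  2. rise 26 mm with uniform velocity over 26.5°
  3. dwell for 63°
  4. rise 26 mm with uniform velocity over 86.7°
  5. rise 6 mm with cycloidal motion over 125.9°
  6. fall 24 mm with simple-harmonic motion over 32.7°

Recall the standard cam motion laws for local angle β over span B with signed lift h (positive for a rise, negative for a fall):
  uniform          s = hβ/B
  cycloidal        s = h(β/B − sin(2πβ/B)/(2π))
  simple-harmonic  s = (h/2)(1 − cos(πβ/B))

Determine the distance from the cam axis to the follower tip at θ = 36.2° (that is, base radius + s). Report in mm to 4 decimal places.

seg 1 [0°–25.2°] dwell: s stays 0.0000
seg 2 [25.2°–51.7°] uniform, h=26: θ=36.2° here. β=11, B=26.5. 26·11/26.5 = 10.7925 → s = 10.7925
radial distance = base radius + s = 25 + 10.7925 = 35.7925

35.7925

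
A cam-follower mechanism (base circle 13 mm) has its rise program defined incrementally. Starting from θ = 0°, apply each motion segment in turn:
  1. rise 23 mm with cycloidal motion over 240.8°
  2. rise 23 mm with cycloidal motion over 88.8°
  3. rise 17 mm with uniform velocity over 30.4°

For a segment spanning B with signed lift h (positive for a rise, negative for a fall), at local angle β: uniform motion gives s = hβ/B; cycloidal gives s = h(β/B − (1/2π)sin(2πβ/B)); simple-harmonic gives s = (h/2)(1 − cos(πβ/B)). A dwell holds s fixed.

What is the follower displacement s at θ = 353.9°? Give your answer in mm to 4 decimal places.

seg 1 [0°–240.8°] cycloidal, h=23: full span → s += 23 → s = 23.0000
seg 2 [240.8°–329.6°] cycloidal, h=23: full span → s += 23 → s = 46.0000
seg 3 [329.6°–360°] uniform, h=17: θ=353.9° here. β=24.3, B=30.4. 17·24.3/30.4 = 13.5888 → s = 59.5888

59.5888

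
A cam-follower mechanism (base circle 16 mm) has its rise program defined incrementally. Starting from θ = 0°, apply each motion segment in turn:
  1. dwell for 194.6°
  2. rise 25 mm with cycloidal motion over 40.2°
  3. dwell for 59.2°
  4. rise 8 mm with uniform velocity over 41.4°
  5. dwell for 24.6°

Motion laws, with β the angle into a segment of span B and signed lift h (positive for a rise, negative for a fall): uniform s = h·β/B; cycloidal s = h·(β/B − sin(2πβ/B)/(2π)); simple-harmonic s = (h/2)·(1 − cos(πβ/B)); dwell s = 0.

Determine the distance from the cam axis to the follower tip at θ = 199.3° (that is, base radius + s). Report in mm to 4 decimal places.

seg 1 [0°–194.6°] dwell: s stays 0.0000
seg 2 [194.6°–234.8°] cycloidal, h=25: θ=199.3° here. β=4.7, B=40.2. 25·(0.1169 − sin(2π·0.1169)/(2π)) = 0.2559 → s = 0.2559
radial distance = base radius + s = 16 + 0.2559 = 16.2559

16.2559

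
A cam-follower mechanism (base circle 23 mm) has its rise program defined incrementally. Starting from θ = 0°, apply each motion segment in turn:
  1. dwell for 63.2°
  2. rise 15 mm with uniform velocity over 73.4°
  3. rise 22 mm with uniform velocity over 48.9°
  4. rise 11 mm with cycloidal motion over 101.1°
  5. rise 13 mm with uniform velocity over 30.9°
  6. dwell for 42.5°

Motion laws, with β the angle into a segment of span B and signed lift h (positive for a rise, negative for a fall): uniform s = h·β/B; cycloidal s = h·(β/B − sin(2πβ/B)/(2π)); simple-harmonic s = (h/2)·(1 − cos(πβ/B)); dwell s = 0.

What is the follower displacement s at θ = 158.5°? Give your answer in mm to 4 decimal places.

seg 1 [0°–63.2°] dwell: s stays 0.0000
seg 2 [63.2°–136.6°] uniform, h=15: full span → s += 15 → s = 15.0000
seg 3 [136.6°–185.5°] uniform, h=22: θ=158.5° here. β=21.9, B=48.9. 22·21.9/48.9 = 9.8528 → s = 24.8528

24.8528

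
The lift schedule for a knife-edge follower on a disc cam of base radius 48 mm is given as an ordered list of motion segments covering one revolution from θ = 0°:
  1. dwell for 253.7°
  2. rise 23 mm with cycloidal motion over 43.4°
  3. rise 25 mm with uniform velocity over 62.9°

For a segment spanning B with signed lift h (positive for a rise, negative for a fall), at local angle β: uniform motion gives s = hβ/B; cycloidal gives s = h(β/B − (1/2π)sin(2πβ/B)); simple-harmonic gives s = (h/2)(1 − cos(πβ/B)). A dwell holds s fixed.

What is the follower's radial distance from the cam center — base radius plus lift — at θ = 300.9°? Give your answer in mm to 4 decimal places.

seg 1 [0°–253.7°] dwell: s stays 0.0000
seg 2 [253.7°–297.1°] cycloidal, h=23: full span → s += 23 → s = 23.0000
seg 3 [297.1°–360°] uniform, h=25: θ=300.9° here. β=3.8, B=62.9. 25·3.8/62.9 = 1.5103 → s = 24.5103
radial distance = base radius + s = 48 + 24.5103 = 72.5103

72.5103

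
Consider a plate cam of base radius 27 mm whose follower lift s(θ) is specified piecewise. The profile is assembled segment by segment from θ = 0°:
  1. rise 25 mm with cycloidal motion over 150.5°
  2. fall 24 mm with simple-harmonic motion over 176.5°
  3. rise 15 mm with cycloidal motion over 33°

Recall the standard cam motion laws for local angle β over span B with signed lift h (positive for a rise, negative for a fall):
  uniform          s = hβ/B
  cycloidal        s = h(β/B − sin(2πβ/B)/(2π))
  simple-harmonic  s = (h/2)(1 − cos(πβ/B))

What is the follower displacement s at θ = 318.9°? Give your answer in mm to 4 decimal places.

seg 1 [0°–150.5°] cycloidal, h=25: full span → s += 25 → s = 25.0000
seg 2 [150.5°–327°] simple-harmonic, h=-24: θ=318.9° here. β=168.4, B=176.5. -24/2·(1 − cos(π·0.9541)) = -23.8755 → s = 1.1245

1.1245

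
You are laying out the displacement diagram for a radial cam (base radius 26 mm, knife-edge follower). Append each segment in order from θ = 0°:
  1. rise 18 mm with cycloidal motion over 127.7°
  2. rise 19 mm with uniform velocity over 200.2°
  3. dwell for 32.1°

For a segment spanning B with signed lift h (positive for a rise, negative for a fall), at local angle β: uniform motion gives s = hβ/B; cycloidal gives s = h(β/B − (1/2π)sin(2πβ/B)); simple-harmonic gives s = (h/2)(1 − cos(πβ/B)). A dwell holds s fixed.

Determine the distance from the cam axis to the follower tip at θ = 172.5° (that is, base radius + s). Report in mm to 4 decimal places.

seg 1 [0°–127.7°] cycloidal, h=18: full span → s += 18 → s = 18.0000
seg 2 [127.7°–327.9°] uniform, h=19: θ=172.5° here. β=44.8, B=200.2. 19·44.8/200.2 = 4.2517 → s = 22.2517
radial distance = base radius + s = 26 + 22.2517 = 48.2517

48.2517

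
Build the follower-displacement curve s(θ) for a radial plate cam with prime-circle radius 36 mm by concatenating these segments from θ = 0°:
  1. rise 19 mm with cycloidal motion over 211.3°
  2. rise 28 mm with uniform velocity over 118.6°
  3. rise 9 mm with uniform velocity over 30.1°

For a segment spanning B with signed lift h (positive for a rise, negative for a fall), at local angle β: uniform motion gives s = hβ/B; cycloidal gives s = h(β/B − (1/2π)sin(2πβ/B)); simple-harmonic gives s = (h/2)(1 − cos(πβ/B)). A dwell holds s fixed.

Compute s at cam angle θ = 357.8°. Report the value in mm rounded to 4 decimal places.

seg 1 [0°–211.3°] cycloidal, h=19: full span → s += 19 → s = 19.0000
seg 2 [211.3°–329.9°] uniform, h=28: full span → s += 28 → s = 47.0000
seg 3 [329.9°–360°] uniform, h=9: θ=357.8° here. β=27.9, B=30.1. 9·27.9/30.1 = 8.3422 → s = 55.3422

55.3422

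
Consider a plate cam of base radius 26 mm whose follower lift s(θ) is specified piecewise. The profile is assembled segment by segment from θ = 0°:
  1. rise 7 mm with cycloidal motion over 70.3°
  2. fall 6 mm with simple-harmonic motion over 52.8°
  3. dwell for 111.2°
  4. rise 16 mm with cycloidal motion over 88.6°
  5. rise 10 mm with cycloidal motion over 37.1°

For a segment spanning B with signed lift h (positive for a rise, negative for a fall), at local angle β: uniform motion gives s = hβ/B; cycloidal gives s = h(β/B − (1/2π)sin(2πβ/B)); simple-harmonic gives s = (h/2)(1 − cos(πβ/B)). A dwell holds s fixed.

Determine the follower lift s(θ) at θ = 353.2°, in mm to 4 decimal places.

seg 1 [0°–70.3°] cycloidal, h=7: full span → s += 7 → s = 7.0000
seg 2 [70.3°–123.1°] simple-harmonic, h=-6: full span → s += -6 → s = 1.0000
seg 3 [123.1°–234.3°] dwell: s stays 1.0000
seg 4 [234.3°–322.9°] cycloidal, h=16: full span → s += 16 → s = 17.0000
seg 5 [322.9°–360°] cycloidal, h=10: θ=353.2° here. β=30.3, B=37.1. 10·(0.8167 − sin(2π·0.8167)/(2π)) = 9.6209 → s = 26.6209

26.6209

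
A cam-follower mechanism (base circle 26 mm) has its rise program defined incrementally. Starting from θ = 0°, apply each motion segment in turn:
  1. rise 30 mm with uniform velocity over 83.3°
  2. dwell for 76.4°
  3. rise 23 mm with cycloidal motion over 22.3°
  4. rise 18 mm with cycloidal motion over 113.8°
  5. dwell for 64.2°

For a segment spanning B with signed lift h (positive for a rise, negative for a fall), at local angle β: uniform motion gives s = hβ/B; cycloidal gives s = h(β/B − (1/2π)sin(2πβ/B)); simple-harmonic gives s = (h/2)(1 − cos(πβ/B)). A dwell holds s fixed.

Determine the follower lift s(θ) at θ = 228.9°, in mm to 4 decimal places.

seg 1 [0°–83.3°] uniform, h=30: full span → s += 30 → s = 30.0000
seg 2 [83.3°–159.7°] dwell: s stays 30.0000
seg 3 [159.7°–182°] cycloidal, h=23: full span → s += 23 → s = 53.0000
seg 4 [182°–295.8°] cycloidal, h=18: θ=228.9° here. β=46.9, B=113.8. 18·(0.4121 − sin(2π·0.4121)/(2π)) = 5.9157 → s = 58.9157

58.9157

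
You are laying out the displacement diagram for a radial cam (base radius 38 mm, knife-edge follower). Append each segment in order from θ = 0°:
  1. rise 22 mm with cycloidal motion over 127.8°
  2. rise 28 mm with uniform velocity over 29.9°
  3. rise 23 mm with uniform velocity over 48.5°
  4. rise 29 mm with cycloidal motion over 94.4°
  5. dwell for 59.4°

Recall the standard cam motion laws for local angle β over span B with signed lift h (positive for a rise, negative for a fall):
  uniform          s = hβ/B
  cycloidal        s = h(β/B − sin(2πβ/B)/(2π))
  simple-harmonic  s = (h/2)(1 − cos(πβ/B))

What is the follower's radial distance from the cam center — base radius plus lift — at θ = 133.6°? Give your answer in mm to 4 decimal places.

seg 1 [0°–127.8°] cycloidal, h=22: full span → s += 22 → s = 22.0000
seg 2 [127.8°–157.7°] uniform, h=28: θ=133.6° here. β=5.8, B=29.9. 28·5.8/29.9 = 5.4314 → s = 27.4314
radial distance = base radius + s = 38 + 27.4314 = 65.4314

65.4314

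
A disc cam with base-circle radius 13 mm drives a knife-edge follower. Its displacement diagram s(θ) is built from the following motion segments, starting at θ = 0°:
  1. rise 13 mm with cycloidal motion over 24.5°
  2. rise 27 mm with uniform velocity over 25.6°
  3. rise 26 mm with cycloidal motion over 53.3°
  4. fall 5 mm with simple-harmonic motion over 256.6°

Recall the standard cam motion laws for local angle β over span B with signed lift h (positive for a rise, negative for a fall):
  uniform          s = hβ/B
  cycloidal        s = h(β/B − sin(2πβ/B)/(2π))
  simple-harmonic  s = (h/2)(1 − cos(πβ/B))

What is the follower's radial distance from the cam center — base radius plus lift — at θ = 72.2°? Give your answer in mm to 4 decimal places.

seg 1 [0°–24.5°] cycloidal, h=13: full span → s += 13 → s = 13.0000
seg 2 [24.5°–50.1°] uniform, h=27: full span → s += 27 → s = 40.0000
seg 3 [50.1°–103.4°] cycloidal, h=26: θ=72.2° here. β=22.1, B=53.3. 26·(0.4146 − sin(2π·0.4146)/(2π)) = 8.6659 → s = 48.6659
radial distance = base radius + s = 13 + 48.6659 = 61.6659

61.6659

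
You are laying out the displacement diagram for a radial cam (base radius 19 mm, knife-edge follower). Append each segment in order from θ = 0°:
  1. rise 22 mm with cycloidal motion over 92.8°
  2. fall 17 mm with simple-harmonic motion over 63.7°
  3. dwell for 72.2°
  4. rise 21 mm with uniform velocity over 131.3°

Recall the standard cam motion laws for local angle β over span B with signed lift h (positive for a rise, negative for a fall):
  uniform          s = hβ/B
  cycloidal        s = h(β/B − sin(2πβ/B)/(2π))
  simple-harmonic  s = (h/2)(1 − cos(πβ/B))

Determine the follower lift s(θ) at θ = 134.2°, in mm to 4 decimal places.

seg 1 [0°–92.8°] cycloidal, h=22: full span → s += 22 → s = 22.0000
seg 2 [92.8°–156.5°] simple-harmonic, h=-17: θ=134.2° here. β=41.4, B=63.7. -17/2·(1 − cos(π·0.6499)) = -12.3571 → s = 9.6429

9.6429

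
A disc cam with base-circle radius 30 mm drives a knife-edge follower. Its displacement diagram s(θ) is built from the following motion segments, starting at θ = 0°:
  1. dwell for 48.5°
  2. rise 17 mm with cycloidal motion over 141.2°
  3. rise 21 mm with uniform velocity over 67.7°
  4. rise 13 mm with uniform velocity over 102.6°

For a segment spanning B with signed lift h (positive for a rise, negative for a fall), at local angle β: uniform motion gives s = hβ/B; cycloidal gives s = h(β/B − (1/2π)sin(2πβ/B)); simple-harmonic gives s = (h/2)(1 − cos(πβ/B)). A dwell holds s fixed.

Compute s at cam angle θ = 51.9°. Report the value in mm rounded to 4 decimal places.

seg 1 [0°–48.5°] dwell: s stays 0.0000
seg 2 [48.5°–189.7°] cycloidal, h=17: θ=51.9° here. β=3.4, B=141.2. 17·(0.0241 − sin(2π·0.0241)/(2π)) = 0.0016 → s = 0.0016

0.0016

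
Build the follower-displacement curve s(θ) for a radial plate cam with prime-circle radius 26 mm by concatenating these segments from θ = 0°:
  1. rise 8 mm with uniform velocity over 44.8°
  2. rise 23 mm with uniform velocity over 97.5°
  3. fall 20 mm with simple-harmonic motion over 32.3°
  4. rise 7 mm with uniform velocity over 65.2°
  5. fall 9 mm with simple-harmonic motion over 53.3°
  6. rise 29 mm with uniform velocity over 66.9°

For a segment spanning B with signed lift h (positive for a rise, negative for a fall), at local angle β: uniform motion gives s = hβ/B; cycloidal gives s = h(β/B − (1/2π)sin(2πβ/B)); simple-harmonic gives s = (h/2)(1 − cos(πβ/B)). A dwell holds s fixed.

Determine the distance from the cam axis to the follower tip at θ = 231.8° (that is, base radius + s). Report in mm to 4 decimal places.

seg 1 [0°–44.8°] uniform, h=8: full span → s += 8 → s = 8.0000
seg 2 [44.8°–142.3°] uniform, h=23: full span → s += 23 → s = 31.0000
seg 3 [142.3°–174.6°] simple-harmonic, h=-20: full span → s += -20 → s = 11.0000
seg 4 [174.6°–239.8°] uniform, h=7: θ=231.8° here. β=57.2, B=65.2. 7·57.2/65.2 = 6.1411 → s = 17.1411
radial distance = base radius + s = 26 + 17.1411 = 43.1411

43.1411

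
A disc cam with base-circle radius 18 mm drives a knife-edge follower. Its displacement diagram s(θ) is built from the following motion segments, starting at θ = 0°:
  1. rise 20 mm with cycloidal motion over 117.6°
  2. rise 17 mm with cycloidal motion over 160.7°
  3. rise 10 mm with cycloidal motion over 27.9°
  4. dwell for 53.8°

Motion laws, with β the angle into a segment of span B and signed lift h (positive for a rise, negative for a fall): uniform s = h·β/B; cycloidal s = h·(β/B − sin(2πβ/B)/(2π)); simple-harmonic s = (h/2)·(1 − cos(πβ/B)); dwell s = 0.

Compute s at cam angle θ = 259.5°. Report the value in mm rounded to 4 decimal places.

seg 1 [0°–117.6°] cycloidal, h=20: full span → s += 20 → s = 20.0000
seg 2 [117.6°–278.3°] cycloidal, h=17: θ=259.5° here. β=141.9, B=160.7. 17·(0.8830 − sin(2π·0.8830)/(2π)) = 16.8257 → s = 36.8257

36.8257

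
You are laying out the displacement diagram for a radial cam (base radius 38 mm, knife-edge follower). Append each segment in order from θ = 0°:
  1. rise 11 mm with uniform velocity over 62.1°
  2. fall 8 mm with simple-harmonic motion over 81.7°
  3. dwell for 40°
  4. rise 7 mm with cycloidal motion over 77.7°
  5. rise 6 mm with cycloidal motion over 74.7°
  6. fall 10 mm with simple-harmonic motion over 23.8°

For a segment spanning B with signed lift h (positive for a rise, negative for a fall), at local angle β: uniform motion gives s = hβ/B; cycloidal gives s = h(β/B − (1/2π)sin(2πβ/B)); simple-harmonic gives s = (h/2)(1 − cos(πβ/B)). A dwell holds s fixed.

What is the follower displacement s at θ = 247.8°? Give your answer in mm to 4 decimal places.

seg 1 [0°–62.1°] uniform, h=11: full span → s += 11 → s = 11.0000
seg 2 [62.1°–143.8°] simple-harmonic, h=-8: full span → s += -8 → s = 3.0000
seg 3 [143.8°–183.8°] dwell: s stays 3.0000
seg 4 [183.8°–261.5°] cycloidal, h=7: θ=247.8° here. β=64, B=77.7. 7·(0.8237 − sin(2π·0.8237)/(2π)) = 6.7626 → s = 9.7626

9.7626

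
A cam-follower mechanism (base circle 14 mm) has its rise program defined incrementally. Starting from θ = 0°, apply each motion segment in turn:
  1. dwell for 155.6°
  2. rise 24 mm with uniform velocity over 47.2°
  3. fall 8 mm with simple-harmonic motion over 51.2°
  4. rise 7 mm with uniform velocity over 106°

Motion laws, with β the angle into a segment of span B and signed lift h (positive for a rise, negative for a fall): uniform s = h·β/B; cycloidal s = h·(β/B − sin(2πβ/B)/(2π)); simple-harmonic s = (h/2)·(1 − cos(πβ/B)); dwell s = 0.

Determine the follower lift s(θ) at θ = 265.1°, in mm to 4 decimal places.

seg 1 [0°–155.6°] dwell: s stays 0.0000
seg 2 [155.6°–202.8°] uniform, h=24: full span → s += 24 → s = 24.0000
seg 3 [202.8°–254°] simple-harmonic, h=-8: full span → s += -8 → s = 16.0000
seg 4 [254°–360°] uniform, h=7: θ=265.1° here. β=11.1, B=106. 7·11.1/106 = 0.7330 → s = 16.7330

16.7330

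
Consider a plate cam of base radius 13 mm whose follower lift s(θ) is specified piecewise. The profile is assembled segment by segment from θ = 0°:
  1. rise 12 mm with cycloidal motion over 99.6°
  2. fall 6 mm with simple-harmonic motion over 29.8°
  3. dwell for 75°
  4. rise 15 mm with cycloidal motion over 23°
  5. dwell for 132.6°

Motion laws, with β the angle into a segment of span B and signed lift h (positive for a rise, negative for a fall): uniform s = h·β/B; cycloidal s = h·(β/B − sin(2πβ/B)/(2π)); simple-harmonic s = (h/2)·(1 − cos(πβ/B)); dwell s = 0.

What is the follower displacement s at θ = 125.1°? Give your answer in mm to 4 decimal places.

seg 1 [0°–99.6°] cycloidal, h=12: full span → s += 12 → s = 12.0000
seg 2 [99.6°–129.4°] simple-harmonic, h=-6: θ=125.1° here. β=25.5, B=29.8. -6/2·(1 − cos(π·0.8557)) = -5.6970 → s = 6.3030

6.3030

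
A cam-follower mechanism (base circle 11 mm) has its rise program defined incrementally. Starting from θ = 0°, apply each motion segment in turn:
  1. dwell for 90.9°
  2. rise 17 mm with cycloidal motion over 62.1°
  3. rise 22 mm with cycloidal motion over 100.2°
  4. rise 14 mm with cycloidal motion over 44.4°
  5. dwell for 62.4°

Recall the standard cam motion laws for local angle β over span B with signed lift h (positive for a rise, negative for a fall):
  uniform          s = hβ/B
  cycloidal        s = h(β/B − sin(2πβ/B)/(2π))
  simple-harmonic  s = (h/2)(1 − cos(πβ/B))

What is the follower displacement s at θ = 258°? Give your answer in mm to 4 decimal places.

seg 1 [0°–90.9°] dwell: s stays 0.0000
seg 2 [90.9°–153°] cycloidal, h=17: full span → s += 17 → s = 17.0000
seg 3 [153°–253.2°] cycloidal, h=22: full span → s += 22 → s = 39.0000
seg 4 [253.2°–297.6°] cycloidal, h=14: θ=258° here. β=4.8, B=44.4. 14·(0.1081 − sin(2π·0.1081)/(2π)) = 0.1137 → s = 39.1137

39.1137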